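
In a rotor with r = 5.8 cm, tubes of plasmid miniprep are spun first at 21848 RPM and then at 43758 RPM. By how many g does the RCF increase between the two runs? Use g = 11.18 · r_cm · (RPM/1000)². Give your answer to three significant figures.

≈ 93200 g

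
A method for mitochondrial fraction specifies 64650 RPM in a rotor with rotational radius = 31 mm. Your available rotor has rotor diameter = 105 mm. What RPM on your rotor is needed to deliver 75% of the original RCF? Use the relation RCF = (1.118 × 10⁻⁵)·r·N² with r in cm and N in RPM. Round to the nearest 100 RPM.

≈ 43000 RPM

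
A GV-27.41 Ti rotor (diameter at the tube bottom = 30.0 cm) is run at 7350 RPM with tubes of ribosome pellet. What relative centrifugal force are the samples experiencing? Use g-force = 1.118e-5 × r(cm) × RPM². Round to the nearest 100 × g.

9100 × g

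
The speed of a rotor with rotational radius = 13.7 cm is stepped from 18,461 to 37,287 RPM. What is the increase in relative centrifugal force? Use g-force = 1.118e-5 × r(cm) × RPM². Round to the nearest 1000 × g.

161000 ×g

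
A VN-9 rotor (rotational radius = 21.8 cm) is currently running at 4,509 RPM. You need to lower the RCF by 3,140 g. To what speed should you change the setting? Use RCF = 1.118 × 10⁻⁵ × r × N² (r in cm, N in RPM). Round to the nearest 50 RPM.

Current RCF = 1.118 × 10⁻⁵ × 21.8 × (4509)² = 1.118 × 10⁻⁵ × 21.8 × 20,331,081 ≈ 4,955.2 × g
Target RCF = 4,955.2 − 3,140 = 1,815.2 × g
N² = 1,815.2 / (24.3724 × 10⁻⁵) = 7,447,769
N ≈ √7,447,769 ≈ 2,729.1

N₂ ≈ 2750 RPM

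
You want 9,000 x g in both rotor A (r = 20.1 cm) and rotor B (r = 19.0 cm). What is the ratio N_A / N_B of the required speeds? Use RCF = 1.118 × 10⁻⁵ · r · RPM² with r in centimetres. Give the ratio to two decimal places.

At fixed RCF, N ∝ 1/√r, so N_A/N_B = √(r_B/r_A) = √(19.0/20.1) = √0.945274 = 0.9723.

0.97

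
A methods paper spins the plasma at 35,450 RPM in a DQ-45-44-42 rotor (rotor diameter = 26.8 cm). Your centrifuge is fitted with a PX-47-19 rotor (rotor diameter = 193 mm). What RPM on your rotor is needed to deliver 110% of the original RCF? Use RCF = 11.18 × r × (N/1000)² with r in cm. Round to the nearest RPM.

Original rotor: r = 26.8 / 2 = 13.4 cm
RCF_original = 11.18 × 13.4 × (35.45)² = 11.18 × 13.4 × 1,256.7025 ≈ 188,269.1 × g
Target RCF = 1.1 × 188,269.1 ≈ 207,096 × g
Your rotor: r = 193 mm / 2 = 96.5 mm = 9.65 cm
207,096 = 11.18 × 9.65 × (N/1000)²
(N/1000)² = 207,096 / 107.887 = 1919.564
N = 1000 × √1919.564 ≈ 43,812.8

43813 RPM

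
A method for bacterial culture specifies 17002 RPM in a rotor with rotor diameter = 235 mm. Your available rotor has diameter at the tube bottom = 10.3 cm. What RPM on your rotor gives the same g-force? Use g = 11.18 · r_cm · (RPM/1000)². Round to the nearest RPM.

Original rotor: r = 235 mm / 2 = 117.5 mm = 11.75 cm
RCF_original = 11.18 × 11.75 × (17.002)² = 11.18 × 11.75 × 289.068004 ≈ 37,973.4 × g
Your rotor: r = 10.3 / 2 = 5.15 cm
37,973.4 = 11.18 × 5.15 × (N/1000)²
(N/1000)² = 37,973.4 / 57.577 = 659.5238
N = 1000 × √659.5238 ≈ 25,681.2

25681 RPM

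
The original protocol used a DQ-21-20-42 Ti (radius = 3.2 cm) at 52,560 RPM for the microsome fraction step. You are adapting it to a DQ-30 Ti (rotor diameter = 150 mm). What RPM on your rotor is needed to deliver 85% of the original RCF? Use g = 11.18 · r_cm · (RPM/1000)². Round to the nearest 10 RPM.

31650 RPM

RCF_original = 11.18 × 3.2 × (52.56)² = 11.18 × 3.2 × 2,762.5536 ≈ 98,833.1 × g
Target RCF = 0.85 × 98,833.1 ≈ 84,008.1 × g
Your rotor: r = 150 mm / 2 = 75 mm = 7.5 cm
84,008.1 = 11.18 × 7.5 × (N/1000)²
(N/1000)² = 84,008.1 / 83.85 = 1001.886
N = 1000 × √1001.886 ≈ 31,652.6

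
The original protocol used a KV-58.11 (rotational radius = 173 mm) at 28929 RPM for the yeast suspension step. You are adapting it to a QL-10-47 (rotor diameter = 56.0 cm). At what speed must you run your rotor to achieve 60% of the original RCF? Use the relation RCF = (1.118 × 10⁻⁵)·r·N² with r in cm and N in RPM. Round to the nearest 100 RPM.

Original rotor: r = 173 mm = 17.3 cm
RCF = 1.118 × 10⁻⁵ × r × N²
RCF_original = 1.118 × 10⁻⁵ × 17.3 × (28929)² = 1.118 × 10⁻⁵ × 17.3 × 836,887,041 ≈ 161,865.7 × g
Target RCF = 0.6 × 161,865.7 ≈ 97,119.4 × g
Your rotor: r = 56.0 / 2 = 28 cm
97,119.4 = 1.118 × 10⁻⁵ × 28 × N²
N² = 97,119.4 / (31.304 × 10⁻⁵) = 310,245,975
N ≈ √310,245,975 ≈ 17,613.8

17600 RPM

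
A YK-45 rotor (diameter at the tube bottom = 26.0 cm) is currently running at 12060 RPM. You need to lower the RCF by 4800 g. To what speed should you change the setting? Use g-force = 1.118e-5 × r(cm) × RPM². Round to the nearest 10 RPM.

r = 26.0 / 2 = 13 cm
Current RCF = 1.118 × 10⁻⁵ × 13 × (12060)² = 1.118 × 10⁻⁵ × 13 × 145,443,600 ≈ 21,138.8 × g
Target RCF = 21,138.8 − 4,800 = 16,338.8 × g
N² = 16,338.8 / (14.534 × 10⁻⁵) = 112,417,779
N ≈ √112,417,779 ≈ 10,602.7

10600 RPM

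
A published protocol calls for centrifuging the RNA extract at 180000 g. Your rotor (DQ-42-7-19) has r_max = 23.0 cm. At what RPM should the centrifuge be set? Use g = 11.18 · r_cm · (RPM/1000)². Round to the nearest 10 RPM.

180,000 = 11.18 × 23 × (N/1000)²
(N/1000)² = 180,000 / 257.14 = 700.0078
N = 1000 × √700.0078 ≈ 26,457.7

≈ 26460 RPM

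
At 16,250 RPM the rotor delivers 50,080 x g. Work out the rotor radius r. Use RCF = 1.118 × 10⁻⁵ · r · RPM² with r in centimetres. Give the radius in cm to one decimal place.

RCF = 1.118 × 10⁻⁵ × r × N²
50080 = 1.118 × 10⁻⁵ × r × (16250)²
r = 50080 / (1.118 × 10⁻⁵ × 264,062,500) = 50080 / 2952.219 ≈ 16.964 cm

r ≈ 17.0 cm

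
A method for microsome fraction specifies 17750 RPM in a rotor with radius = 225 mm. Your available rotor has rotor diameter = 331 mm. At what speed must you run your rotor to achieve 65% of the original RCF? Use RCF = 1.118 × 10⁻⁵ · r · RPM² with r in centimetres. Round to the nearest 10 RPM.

16690 RPM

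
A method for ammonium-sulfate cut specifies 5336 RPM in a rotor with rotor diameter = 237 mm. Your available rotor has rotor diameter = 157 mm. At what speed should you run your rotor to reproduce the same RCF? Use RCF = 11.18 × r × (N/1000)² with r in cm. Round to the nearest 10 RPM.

6560 RPM

Original rotor: r = 237 mm / 2 = 118.5 mm = 11.85 cm
RCF_original = 11.18 × 11.85 × (5.336)² = 11.18 × 11.85 × 28.472896 ≈ 3,772.2 × g
Your rotor: r = 157 mm / 2 = 78.5 mm = 7.85 cm
3,772.2 = 11.18 × 7.85 × (N/1000)²
(N/1000)² = 3,772.2 / 87.763 = 42.98167
N = 1000 × √42.98167 ≈ 6,556.0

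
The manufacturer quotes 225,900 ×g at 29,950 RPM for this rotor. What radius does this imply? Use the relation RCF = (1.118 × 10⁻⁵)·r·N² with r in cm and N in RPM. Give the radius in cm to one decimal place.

225900 = 1.118 × 10⁻⁵ × r × (29950)²
r = 225900 / (1.118 × 10⁻⁵ × 897,002,500) = 225900 / 10028.49 ≈ 22.526 cm

r ≈ 22.5 cm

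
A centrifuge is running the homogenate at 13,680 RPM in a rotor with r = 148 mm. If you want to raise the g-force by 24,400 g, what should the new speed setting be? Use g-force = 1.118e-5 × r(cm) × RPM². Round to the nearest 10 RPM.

N₂ ≈ 18290 RPM

r = 148 mm = 14.8 cm
Current RCF = 1.118 × 10⁻⁵ × 14.8 × (13680)² = 1.118 × 10⁻⁵ × 14.8 × 187,142,400 ≈ 30,965.3 × g
Target RCF = 30,965.3 + 24,400 = 55,365.3 × g
N² = 55,365.3 / (16.5464 × 10⁻⁵) = 334,606,319
N ≈ √334,606,319 ≈ 18,292.2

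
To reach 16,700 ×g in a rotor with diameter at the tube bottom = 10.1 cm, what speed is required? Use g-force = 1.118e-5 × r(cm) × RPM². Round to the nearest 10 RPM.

N ≈ 17200 RPM

r = 10.1 / 2 = 5.05 cm
RCF = 1.118 × 10⁻⁵ × r × N²
16,700 = 1.118 × 10⁻⁵ × 5.05 × N²
N² = 16,700 / (5.6459 × 10⁻⁵) = 295,789,865
N ≈ √295,789,865 ≈ 17,198.5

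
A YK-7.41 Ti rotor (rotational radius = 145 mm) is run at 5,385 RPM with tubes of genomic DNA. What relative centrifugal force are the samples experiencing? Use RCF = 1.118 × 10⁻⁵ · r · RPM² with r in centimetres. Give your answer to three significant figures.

RCF ≈ 4700 × g

r = 145 mm = 14.5 cm
RCF = 1.118 × 10⁻⁵ × 14.5 × (5385)² = 1.118 × 10⁻⁵ × 14.5 × 28,998,225 ≈ 4,700.9 × g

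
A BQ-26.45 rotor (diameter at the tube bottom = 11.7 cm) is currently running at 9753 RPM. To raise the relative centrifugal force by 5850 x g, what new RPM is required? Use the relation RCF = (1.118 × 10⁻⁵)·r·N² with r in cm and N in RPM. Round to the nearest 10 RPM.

r = 11.7 / 2 = 5.85 cm
Current RCF = 1.118 × 10⁻⁵ × 5.85 × (9753)² = 1.118 × 10⁻⁵ × 5.85 × 95,121,009 ≈ 6,221.2 × g
Target RCF = 6,221.2 + 5,850 = 12,071.2 × g
N² = 12,071.2 / (6.5403 × 10⁻⁵) = 184,566,457
N ≈ √184,566,457 ≈ 13,585.5

13590 RPM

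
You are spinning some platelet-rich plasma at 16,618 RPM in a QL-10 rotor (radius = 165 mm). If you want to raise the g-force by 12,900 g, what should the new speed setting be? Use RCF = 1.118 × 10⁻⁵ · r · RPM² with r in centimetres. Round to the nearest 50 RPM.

r = 165 mm = 16.5 cm
Current RCF = 1.118 × 10⁻⁵ × 16.5 × (16618)² = 1.118 × 10⁻⁵ × 16.5 × 276,157,924 ≈ 50,942.9 × g
Target RCF = 50,942.9 + 12,900 = 63,842.9 × g
N² = 63,842.9 / (18.447 × 10⁻⁵) = 346,088,253
N ≈ √346,088,253 ≈ 18,603.4

N₂ ≈ 18600 RPM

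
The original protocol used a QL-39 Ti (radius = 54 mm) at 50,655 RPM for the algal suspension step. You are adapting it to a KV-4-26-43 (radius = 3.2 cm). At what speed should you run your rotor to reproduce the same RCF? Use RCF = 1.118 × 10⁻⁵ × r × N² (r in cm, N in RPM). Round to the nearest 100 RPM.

65800 RPM

Original rotor: r = 54 mm = 5.4 cm
RCF_original = 1.118 × 10⁻⁵ × 5.4 × (50655)² = 1.118 × 10⁻⁵ × 5.4 × 2,565,929,025 ≈ 154,910.3 × g
154,910.3 = 1.118 × 10⁻⁵ × 3.2 × N²
N² = 154,910.3 / (3.5776 × 10⁻⁵) = 4,330,006,149
N ≈ √4,330,006,149 ≈ 65,802.8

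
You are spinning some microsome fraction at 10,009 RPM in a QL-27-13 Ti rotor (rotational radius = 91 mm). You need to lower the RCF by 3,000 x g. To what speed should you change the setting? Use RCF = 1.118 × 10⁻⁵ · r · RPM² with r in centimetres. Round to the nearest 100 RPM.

r = 91 mm = 9.1 cm
Current RCF = 1.118 × 10⁻⁵ × 9.1 × (10009)² = 1.118 × 10⁻⁵ × 9.1 × 100,180,081 ≈ 10,192.1 × g
Target RCF = 10,192.1 − 3,000 = 7,192.1 × g
N² = 7,192.1 / (10.1738 × 10⁻⁵) = 70,692,367
N ≈ √70,692,367 ≈ 8,407.9

N₂ ≈ 8400 RPM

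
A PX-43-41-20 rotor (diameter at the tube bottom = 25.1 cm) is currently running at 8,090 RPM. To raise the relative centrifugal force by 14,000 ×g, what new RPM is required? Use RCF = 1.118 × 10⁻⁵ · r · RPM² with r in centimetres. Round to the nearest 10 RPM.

r = 25.1 / 2 = 12.55 cm
Current RCF = 1.118 × 10⁻⁵ × 12.55 × (8090)² = 1.118 × 10⁻⁵ × 12.55 × 65,448,100 ≈ 9,183 × g
Target RCF = 9,183 + 14,000 = 23,183 × g
N² = 23,183 / (14.0309 × 10⁻⁵) = 165,228,175
N ≈ √165,228,175 ≈ 12,854.1

12850 RPM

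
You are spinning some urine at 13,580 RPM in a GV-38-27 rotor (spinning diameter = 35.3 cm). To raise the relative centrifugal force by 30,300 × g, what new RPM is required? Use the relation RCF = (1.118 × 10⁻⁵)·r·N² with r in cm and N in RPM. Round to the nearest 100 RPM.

r = 35.3 / 2 = 17.65 cm
Current RCF = 1.118 × 10⁻⁵ × 17.65 × (13580)² = 1.118 × 10⁻⁵ × 17.65 × 184,416,400 ≈ 36,390.3 × g
Target RCF = 36,390.3 + 30,300 = 66,690.3 × g
N² = 66,690.3 / (19.7327 × 10⁻⁵) = 337,968,448
N ≈ √337,968,448 ≈ 18,383.9

≈ 18400 RPM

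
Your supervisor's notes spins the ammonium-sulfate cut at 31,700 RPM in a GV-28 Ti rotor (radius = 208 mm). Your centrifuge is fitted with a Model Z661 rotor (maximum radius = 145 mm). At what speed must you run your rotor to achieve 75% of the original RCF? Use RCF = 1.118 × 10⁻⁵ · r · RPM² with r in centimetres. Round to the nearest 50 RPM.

Original rotor: r = 208 mm = 20.8 cm
RCF_original = 1.118 × 10⁻⁵ × 20.8 × (31700)² = 1.118 × 10⁻⁵ × 20.8 × 1,004,890,000 ≈ 233,681.1 × g
Target RCF = 0.75 × 233,681.1 ≈ 175,260.8 × g
Your rotor: r = 145 mm = 14.5 cm
175,260.8 = 1.118 × 10⁻⁵ × 14.5 × N²
N² = 175,260.8 / (16.211 × 10⁻⁵) = 1,081,122,694
N ≈ √1,081,122,694 ≈ 32,880.4

32900 RPM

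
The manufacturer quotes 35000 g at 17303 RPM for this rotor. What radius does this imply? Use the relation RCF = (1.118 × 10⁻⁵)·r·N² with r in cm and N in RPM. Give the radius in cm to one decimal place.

10.5 cm

35000 = 1.118 × 10⁻⁵ × r × (17303)²
r = 35000 / (1.118 × 10⁻⁵ × 299,393,809) = 35000 / 3347.223 ≈ 10.456 cm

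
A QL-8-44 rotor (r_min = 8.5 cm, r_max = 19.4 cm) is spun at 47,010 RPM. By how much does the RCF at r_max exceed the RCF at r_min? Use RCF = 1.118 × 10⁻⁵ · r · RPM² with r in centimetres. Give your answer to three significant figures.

RCF_max = 1.118 × 10⁻⁵ × 19.4 × (47010)² = 1.118 × 10⁻⁵ × 19.4 × 2,209,940,100 ≈ 479,318.3 × g
RCF_min = 1.118 × 10⁻⁵ × 8.5 × (47010)² = 1.118 × 10⁻⁵ × 8.5 × 2,209,940,100 ≈ 210,010.6 × g
ΔRCF = 479,318.3 − 210,010.6 = 269,307.7

269000 g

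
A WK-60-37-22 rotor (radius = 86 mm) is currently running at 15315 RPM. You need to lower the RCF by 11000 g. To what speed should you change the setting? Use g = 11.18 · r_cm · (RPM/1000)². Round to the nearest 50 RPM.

10950 RPM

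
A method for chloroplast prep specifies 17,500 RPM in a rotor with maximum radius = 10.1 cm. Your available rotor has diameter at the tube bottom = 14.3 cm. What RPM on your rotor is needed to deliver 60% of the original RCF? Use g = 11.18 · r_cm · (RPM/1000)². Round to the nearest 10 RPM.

≈ 16110 RPM

RCF_original = 11.18 × 10.1 × (17.5)² = 11.18 × 10.1 × 306.25 ≈ 34,581.1 × g
Target RCF = 0.6 × 34,581.1 ≈ 20,748.7 × g
Your rotor: r = 14.3 / 2 = 7.15 cm
20,748.7 = 11.18 × 7.15 × (N/1000)²
(N/1000)² = 20,748.7 / 79.937 = 259.5632
N = 1000 × √259.5632 ≈ 16,111.0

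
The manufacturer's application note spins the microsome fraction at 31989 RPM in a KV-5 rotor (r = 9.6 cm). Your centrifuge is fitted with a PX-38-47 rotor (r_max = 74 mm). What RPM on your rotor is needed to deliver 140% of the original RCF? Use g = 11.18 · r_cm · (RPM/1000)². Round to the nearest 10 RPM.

RCF = 11.18 × r × (N/1000)²
RCF_original = 11.18 × 9.6 × (31.989)² = 11.18 × 9.6 × 1,023.296121 ≈ 109,828.3 × g
Target RCF = 1.4 × 109,828.3 ≈ 153,759.6 × g
Your rotor: r = 74 mm = 7.4 cm
153,759.6 = 11.18 × 7.4 × (N/1000)²
(N/1000)² = 153,759.6 / 82.732 = 1858.526
N = 1000 × √1858.526 ≈ 43,110.6

43110 RPM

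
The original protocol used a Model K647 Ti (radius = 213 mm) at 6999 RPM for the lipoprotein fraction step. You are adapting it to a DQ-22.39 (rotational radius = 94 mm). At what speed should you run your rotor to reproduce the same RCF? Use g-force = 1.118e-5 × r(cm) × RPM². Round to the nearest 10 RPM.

10540 RPM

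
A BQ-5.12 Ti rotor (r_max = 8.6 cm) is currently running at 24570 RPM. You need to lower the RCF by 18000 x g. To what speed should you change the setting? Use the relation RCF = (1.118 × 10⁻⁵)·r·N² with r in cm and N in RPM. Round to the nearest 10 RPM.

Current RCF = 1.118 × 10⁻⁵ × 8.6 × (24570)² = 1.118 × 10⁻⁵ × 8.6 × 603,684,900 ≈ 58,043.1 × g
Target RCF = 58,043.1 − 18,000 = 40,043.1 × g
N² = 40,043.1 / (9.6148 × 10⁻⁵) = 416,473,562
N ≈ √416,473,562 ≈ 20,407.7

N₂ ≈ 20410 RPM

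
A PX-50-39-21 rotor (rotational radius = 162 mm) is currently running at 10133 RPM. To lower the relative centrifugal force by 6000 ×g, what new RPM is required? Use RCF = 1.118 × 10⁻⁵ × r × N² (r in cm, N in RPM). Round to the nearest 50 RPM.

N₂ ≈ 8350 RPM

r = 162 mm = 16.2 cm
Current RCF = 1.118 × 10⁻⁵ × 16.2 × (10133)² = 1.118 × 10⁻⁵ × 16.2 × 102,677,689 ≈ 18,596.6 × g
Target RCF = 18,596.6 − 6,000 = 12,596.6 × g
N² = 12,596.6 / (18.1116 × 10⁻⁵) = 69,549,902
N ≈ √69,549,902 ≈ 8,339.7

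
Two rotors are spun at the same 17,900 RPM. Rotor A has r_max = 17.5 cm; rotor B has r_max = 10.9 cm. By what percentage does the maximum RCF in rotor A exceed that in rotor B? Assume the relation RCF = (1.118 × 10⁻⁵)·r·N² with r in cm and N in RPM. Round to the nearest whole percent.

At equal RPM, RCF scales linearly with r: ratio = 17.5 / 10.9 = 1.6055.
So rotor A delivers 60.6% more g-force.

61%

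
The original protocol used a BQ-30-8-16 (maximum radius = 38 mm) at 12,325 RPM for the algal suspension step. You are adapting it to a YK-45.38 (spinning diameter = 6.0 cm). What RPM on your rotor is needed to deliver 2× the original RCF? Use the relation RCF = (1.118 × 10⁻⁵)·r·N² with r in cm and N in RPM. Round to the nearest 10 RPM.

Original rotor: r = 38 mm = 3.8 cm
RCF_original = 1.118 × 10⁻⁵ × 3.8 × (12325)² = 1.118 × 10⁻⁵ × 3.8 × 151,905,625 ≈ 6,453.6 × g
Target RCF = 2 × 6,453.6 ≈ 12,907.2 × g
Your rotor: r = 6.0 / 2 = 3 cm
12,907.2 = 1.118 × 10⁻⁵ × 3 × N²
N² = 12,907.2 / (3.354 × 10⁻⁵) = 384,830,054
N ≈ √384,830,054 ≈ 19,617.1

≈ 19620 RPM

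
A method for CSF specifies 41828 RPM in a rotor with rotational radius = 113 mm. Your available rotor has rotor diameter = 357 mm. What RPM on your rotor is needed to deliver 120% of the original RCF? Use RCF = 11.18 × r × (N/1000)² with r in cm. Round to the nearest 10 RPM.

36460 RPM

Original rotor: r = 113 mm = 11.3 cm
RCF_original = 11.18 × 11.3 × (41.828)² = 11.18 × 11.3 × 1,749.581584 ≈ 221,031.6 × g
Target RCF = 1.2 × 221,031.6 ≈ 265,237.9 × g
Your rotor: r = 357 mm / 2 = 178.5 mm = 17.85 cm
265,237.9 = 11.18 × 17.85 × (N/1000)²
(N/1000)² = 265,237.9 / 199.563 = 1329.094
N = 1000 × √1329.094 ≈ 36,456.7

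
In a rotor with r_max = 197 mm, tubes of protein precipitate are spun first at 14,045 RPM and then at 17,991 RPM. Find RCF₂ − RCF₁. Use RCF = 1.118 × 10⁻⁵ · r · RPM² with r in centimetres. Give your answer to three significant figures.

≈ 27800 x g

r = 197 mm = 19.7 cm
RCF₁ = 1.118 × 10⁻⁵ × 19.7 × (14045)² = 1.118 × 10⁻⁵ × 19.7 × 197,262,025 ≈ 43,446.2 × g
RCF₂ = 1.118 × 10⁻⁵ × 19.7 × (17991)² = 1.118 × 10⁻⁵ × 19.7 × 323,676,081 ≈ 71,288.4 × g
Increase = 71,288.4 − 43,446.2 = 27,842.2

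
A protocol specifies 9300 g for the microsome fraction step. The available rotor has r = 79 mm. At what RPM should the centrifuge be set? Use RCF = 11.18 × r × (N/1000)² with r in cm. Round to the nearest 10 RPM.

N ≈ 10260 RPM

r = 79 mm = 7.9 cm
9,300 = 11.18 × 7.9 × (N/1000)²
(N/1000)² = 9,300 / 88.322 = 105.2965
N = 1000 × √105.2965 ≈ 10,261.4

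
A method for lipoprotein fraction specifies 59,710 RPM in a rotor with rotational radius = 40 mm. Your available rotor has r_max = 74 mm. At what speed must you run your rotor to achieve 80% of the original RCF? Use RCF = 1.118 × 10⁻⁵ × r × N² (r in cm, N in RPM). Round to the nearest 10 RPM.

39270 RPM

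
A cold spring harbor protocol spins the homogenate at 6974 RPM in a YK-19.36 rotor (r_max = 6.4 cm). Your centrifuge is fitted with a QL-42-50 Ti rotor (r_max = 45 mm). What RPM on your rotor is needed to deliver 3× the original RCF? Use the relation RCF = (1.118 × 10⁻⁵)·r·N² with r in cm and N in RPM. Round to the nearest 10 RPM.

≈ 14410 RPM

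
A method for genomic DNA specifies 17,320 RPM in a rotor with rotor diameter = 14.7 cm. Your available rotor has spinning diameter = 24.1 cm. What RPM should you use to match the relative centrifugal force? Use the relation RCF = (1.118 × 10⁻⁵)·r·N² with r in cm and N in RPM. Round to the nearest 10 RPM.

13530 RPM

Original rotor: r = 14.7 / 2 = 7.35 cm
RCF_original = 1.118 × 10⁻⁵ × 7.35 × (17320)² = 1.118 × 10⁻⁵ × 7.35 × 299,982,400 ≈ 24,650.5 × g
Your rotor: r = 24.1 / 2 = 12.05 cm
24,650.5 = 1.118 × 10⁻⁵ × 12.05 × N²
N² = 24,650.5 / (13.4719 × 10⁻⁵) = 182,977,160
N ≈ √182,977,160 ≈ 13,526.9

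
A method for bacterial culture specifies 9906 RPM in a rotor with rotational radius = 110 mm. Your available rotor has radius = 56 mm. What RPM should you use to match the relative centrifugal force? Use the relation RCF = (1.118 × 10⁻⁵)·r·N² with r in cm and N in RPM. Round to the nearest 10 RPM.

≈ 13880 RPM

Original rotor: r = 110 mm = 11.0 cm
RCF_original = 1.118 × 10⁻⁵ × 11 × (9906)² = 1.118 × 10⁻⁵ × 11 × 98,128,836 ≈ 12,067.9 × g
Your rotor: r = 56 mm = 5.6 cm
12,067.9 = 1.118 × 10⁻⁵ × 5.6 × N²
N² = 12,067.9 / (6.2608 × 10⁻⁵) = 192,753,322
N ≈ √192,753,322 ≈ 13,883.6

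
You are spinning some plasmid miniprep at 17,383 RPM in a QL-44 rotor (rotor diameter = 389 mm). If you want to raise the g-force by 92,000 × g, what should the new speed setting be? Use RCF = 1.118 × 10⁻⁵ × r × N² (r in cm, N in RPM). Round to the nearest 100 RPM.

≈ 26900 RPM

r = 389 mm / 2 = 194.5 mm = 19.45 cm
Current RCF = 1.118 × 10⁻⁵ × 19.45 × (17383)² = 1.118 × 10⁻⁵ × 19.45 × 302,168,689 ≈ 65,706.9 × g
Target RCF = 65,706.9 + 92,000 = 157,706.9 × g
N² = 157,706.9 / (21.7451 × 10⁻⁵) = 725,252,586
N ≈ √725,252,586 ≈ 26,930.5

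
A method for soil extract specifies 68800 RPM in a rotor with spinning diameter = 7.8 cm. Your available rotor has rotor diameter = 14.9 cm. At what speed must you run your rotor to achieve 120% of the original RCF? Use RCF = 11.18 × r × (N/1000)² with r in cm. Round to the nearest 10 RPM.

Original rotor: r = 7.8 / 2 = 3.9 cm
RCF = 11.18 × r × (N/1000)²
RCF_original = 11.18 × 3.9 × (68.8)² = 11.18 × 3.9 × 4,733.44 ≈ 206,387.5 × g
Target RCF = 1.2 × 206,387.5 ≈ 247,665 × g
Your rotor: r = 14.9 / 2 = 7.45 cm
247,665 = 11.18 × 7.45 × (N/1000)²
(N/1000)² = 247,665 / 83.291 = 2973.491
N = 1000 × √2973.491 ≈ 54,529.7

≈ 54530 RPM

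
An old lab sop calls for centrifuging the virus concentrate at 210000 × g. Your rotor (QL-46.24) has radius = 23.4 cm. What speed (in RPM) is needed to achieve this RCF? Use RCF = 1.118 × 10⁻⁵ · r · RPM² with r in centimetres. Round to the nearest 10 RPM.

≈ 28330 RPM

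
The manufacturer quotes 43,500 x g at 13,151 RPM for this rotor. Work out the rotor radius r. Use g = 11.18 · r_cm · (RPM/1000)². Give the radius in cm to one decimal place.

43500 = 11.18 × r × (13.151)²
r = 43500 / (11.18 × 172.948801) = 43500 / 1933.568 ≈ 22.497 cm

≈ 22.5 cm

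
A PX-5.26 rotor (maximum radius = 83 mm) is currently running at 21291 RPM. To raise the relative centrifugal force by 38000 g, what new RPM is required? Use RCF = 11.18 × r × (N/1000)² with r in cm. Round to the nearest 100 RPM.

r = 83 mm = 8.3 cm
Current RCF = 11.18 × 8.3 × (21.291)² = 11.18 × 8.3 × 453.306681 ≈ 42,064.1 × g
Target RCF = 42,064.1 + 38,000 = 80,064.1 × g
(N/1000)² = 80,064.1 / 92.794 = 862.8155
N = 1000 × √862.8155 ≈ 29,373.7

N₂ ≈ 29400 RPM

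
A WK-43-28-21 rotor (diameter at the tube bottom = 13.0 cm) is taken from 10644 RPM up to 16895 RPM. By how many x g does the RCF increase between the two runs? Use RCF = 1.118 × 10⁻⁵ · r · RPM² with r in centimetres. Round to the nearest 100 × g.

r = 13.0 / 2 = 6.5 cm
RCF₁ = 1.118 × 10⁻⁵ × 6.5 × (10644)² = 1.118 × 10⁻⁵ × 6.5 × 113,294,736 ≈ 8,233.1 × g
RCF₂ = 1.118 × 10⁻⁵ × 6.5 × (16895)² = 1.118 × 10⁻⁵ × 6.5 × 285,441,025 ≈ 20,743 × g
Increase = 20,743 − 8,233.1 = 12,509.9

≈ 12500 x g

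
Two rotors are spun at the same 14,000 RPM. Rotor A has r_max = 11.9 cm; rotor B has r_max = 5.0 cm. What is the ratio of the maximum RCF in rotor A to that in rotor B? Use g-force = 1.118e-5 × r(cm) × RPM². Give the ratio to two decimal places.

2.38

At fixed N, RCF ∝ r, so RCF_A/RCF_B = r_A/r_B = 11.9 / 5.0 = 2.3800.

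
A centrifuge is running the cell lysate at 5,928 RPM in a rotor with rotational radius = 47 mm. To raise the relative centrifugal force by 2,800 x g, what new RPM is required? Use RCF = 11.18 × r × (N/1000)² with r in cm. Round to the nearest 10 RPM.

N₂ ≈ 9400 RPM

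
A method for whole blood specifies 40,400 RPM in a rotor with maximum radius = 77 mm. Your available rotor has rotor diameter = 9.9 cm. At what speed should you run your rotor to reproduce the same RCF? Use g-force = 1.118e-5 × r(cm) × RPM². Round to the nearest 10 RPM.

50390 RPM

Original rotor: r = 77 mm = 7.7 cm
RCF = 1.118 × 10⁻⁵ × r × N²
RCF_original = 1.118 × 10⁻⁵ × 7.7 × (40400)² = 1.118 × 10⁻⁵ × 7.7 × 1,632,160,000 ≈ 140,506.1 × g
Your rotor: r = 9.9 / 2 = 4.95 cm
140,506.1 = 1.118 × 10⁻⁵ × 4.95 × N²
N² = 140,506.1 / (5.5341 × 10⁻⁵) = 2,538,915,090
N ≈ √2,538,915,090 ≈ 50,387.6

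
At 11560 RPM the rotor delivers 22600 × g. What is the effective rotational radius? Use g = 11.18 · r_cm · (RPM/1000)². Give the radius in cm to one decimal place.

22600 = 11.18 × r × (11.56)²
r = 22600 / (11.18 × 133.6336) = 22600 / 1494.024 ≈ 15.127 cm

≈ 15.1 cm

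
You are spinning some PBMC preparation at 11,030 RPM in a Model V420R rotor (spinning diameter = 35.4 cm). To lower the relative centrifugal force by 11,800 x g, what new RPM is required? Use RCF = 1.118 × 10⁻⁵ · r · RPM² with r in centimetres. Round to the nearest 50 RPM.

N₂ ≈ 7900 RPM

r = 35.4 / 2 = 17.7 cm
Current RCF = 1.118 × 10⁻⁵ × 17.7 × (11030)² = 1.118 × 10⁻⁵ × 17.7 × 121,660,900 ≈ 24,075 × g
Target RCF = 24,075 − 11,800 = 12,275 × g
N² = 12,275 / (19.7886 × 10⁻⁵) = 62,030,664
N ≈ √62,030,664 ≈ 7,876.0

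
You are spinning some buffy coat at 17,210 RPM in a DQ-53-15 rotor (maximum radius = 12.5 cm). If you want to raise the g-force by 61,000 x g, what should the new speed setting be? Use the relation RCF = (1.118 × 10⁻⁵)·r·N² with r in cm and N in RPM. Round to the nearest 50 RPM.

27050 RPM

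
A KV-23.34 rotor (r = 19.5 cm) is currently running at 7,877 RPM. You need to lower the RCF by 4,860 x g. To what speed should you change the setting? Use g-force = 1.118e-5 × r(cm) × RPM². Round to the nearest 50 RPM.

Current RCF = 1.118 × 10⁻⁵ × 19.5 × (7877)² = 1.118 × 10⁻⁵ × 19.5 × 62,047,129 ≈ 13,526.9 × g
Target RCF = 13,526.9 − 4,860 = 8,666.9 × g
N² = 8,666.9 / (21.801 × 10⁻⁵) = 39,754,598
N ≈ √39,754,598 ≈ 6,305.1

6300 RPM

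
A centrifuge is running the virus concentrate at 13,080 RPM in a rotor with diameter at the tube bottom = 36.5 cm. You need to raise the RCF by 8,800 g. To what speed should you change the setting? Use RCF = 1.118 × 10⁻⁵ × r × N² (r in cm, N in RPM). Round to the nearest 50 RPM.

r = 36.5 / 2 = 18.25 cm
Current RCF = 1.118 × 10⁻⁵ × 18.25 × (13080)² = 1.118 × 10⁻⁵ × 18.25 × 171,086,400 ≈ 34,907.6 × g
Target RCF = 34,907.6 + 8,800 = 43,707.6 × g
N² = 43,707.6 / (20.4035 × 10⁻⁵) = 214,216,188
N ≈ √214,216,188 ≈ 14,636.1

N₂ ≈ 14650 RPM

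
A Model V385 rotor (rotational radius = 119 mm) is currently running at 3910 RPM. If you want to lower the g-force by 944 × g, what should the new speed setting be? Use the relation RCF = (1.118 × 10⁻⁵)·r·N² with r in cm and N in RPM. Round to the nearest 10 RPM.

2860 RPM

r = 119 mm = 11.9 cm
Current RCF = 1.118 × 10⁻⁵ × 11.9 × (3910)² = 1.118 × 10⁻⁵ × 11.9 × 15,288,100 ≈ 2,034 × g
Target RCF = 2,034 − 944 = 1,090 × g
N² = 1,090 / (13.3042 × 10⁻⁵) = 8,192,901
N ≈ √8,192,901 ≈ 2,862.3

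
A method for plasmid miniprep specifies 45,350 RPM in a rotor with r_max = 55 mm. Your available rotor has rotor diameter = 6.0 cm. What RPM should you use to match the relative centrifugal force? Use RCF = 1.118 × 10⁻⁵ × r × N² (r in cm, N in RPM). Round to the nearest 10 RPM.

Original rotor: r = 55 mm = 5.5 cm
RCF = 1.118 × 10⁻⁵ × r × N²
RCF_original = 1.118 × 10⁻⁵ × 5.5 × (45350)² = 1.118 × 10⁻⁵ × 5.5 × 2,056,622,500 ≈ 126,461.7 × g
Your rotor: r = 6.0 / 2 = 3 cm
126,461.7 = 1.118 × 10⁻⁵ × 3 × N²
N² = 126,461.7 / (3.354 × 10⁻⁵) = 3,770,474,061
N ≈ √3,770,474,061 ≈ 61,404.2

61400 RPM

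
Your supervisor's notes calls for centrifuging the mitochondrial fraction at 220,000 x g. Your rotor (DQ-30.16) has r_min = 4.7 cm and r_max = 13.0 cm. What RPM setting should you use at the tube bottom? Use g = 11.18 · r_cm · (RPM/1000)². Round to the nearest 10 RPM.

38910 RPM

Use r_max = 13.0 cm.
RCF = 11.18 × r × (N/1000)²
220,000 = 11.18 × 13 × (N/1000)²
(N/1000)² = 220,000 / 145.34 = 1513.692
N = 1000 × √1513.692 ≈ 38,906.2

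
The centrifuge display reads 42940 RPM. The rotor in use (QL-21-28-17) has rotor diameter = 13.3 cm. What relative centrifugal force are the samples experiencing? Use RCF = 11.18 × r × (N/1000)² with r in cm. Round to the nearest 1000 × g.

r = 13.3 / 2 = 6.65 cm
RCF = 11.18 × r × (N/1000)²
RCF = 11.18 × 6.65 × (42.94)² = 11.18 × 6.65 × 1,843.8436 ≈ 137,084.2 × g

137000 g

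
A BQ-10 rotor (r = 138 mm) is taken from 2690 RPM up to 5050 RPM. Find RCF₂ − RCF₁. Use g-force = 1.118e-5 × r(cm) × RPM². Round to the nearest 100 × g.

r = 138 mm = 13.8 cm
RCF₁ = 1.118 × 10⁻⁵ × 13.8 × (2690)² = 1.118 × 10⁻⁵ × 13.8 × 7,236,100 ≈ 1,116.4 × g
RCF₂ = 1.118 × 10⁻⁵ × 13.8 × (5050)² = 1.118 × 10⁻⁵ × 13.8 × 25,502,500 ≈ 3,934.6 × g
Increase = 3,934.6 − 1,116.4 = 2,818.2

≈ 2800 g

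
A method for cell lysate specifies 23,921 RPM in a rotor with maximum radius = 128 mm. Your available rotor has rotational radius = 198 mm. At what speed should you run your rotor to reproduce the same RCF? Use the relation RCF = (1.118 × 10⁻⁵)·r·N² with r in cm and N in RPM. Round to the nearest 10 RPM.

Original rotor: r = 128 mm = 12.8 cm
RCF_original = 1.118 × 10⁻⁵ × 12.8 × (23921)² = 1.118 × 10⁻⁵ × 12.8 × 572,214,241 ≈ 81,886.1 × g
Your rotor: r = 198 mm = 19.8 cm
81,886.1 = 1.118 × 10⁻⁵ × 19.8 × N²
N² = 81,886.1 / (22.1364 × 10⁻⁵) = 369,916,066
N ≈ √369,916,066 ≈ 19,233.2

19230 RPM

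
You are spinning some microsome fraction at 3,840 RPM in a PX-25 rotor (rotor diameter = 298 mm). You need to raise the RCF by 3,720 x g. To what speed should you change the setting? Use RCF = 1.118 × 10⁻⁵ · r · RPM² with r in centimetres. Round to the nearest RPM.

6089 RPM

r = 298 mm / 2 = 149 mm = 14.9 cm
Current RCF = 1.118 × 10⁻⁵ × 14.9 × (3840)² = 1.118 × 10⁻⁵ × 14.9 × 14,745,600 ≈ 2,456.4 × g
Target RCF = 2,456.4 + 3,720 = 6,176.4 × g
N² = 6,176.4 / (16.6582 × 10⁻⁵) = 37,077,235
N ≈ √37,077,235 ≈ 6,089.1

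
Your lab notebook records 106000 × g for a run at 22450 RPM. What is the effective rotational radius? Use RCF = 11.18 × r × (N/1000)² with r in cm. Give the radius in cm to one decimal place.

RCF = 11.18 × r × (N/1000)²
106000 = 11.18 × r × (22.45)²
r = 106000 / (11.18 × 504.0025) = 106000 / 5634.748 ≈ 18.812 cm

r ≈ 18.8 cm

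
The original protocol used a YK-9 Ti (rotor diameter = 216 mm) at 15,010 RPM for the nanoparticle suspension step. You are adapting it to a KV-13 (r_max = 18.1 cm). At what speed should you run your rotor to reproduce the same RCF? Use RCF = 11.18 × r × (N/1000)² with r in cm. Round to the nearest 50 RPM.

11600 RPM

Original rotor: r = 216 mm / 2 = 108 mm = 10.8 cm
RCF_original = 11.18 × 10.8 × (15.01)² = 11.18 × 10.8 × 225.3001 ≈ 27,203.6 × g
27,203.6 = 11.18 × 18.1 × (N/1000)²
(N/1000)² = 27,203.6 / 202.358 = 134.433
N = 1000 × √134.433 ≈ 11,594.5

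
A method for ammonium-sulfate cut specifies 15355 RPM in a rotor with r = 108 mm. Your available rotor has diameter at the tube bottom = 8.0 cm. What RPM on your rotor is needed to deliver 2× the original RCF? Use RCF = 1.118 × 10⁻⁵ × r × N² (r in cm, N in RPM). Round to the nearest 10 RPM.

Original rotor: r = 108 mm = 10.8 cm
RCF_original = 1.118 × 10⁻⁵ × 10.8 × (15355)² = 1.118 × 10⁻⁵ × 10.8 × 235,776,025 ≈ 28,468.5 × g
Target RCF = 2 × 28,468.5 ≈ 56,937 × g
Your rotor: r = 8.0 / 2 = 4 cm
56,937 = 1.118 × 10⁻⁵ × 4 × N²
N² = 56,937 / (4.472 × 10⁻⁵) = 1,273,188,730
N ≈ √1,273,188,730 ≈ 35,681.8

35680 RPM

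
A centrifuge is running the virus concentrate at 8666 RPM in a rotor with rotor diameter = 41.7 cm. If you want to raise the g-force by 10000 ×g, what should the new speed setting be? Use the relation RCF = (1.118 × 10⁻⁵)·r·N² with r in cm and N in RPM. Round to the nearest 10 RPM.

N₂ ≈ 10860 RPM

r = 41.7 / 2 = 20.85 cm
Current RCF = 1.118 × 10⁻⁵ × 20.85 × (8666)² = 1.118 × 10⁻⁵ × 20.85 × 75,099,556 ≈ 17,505.9 × g
Target RCF = 17,505.9 + 10,000 = 27,505.9 × g
N² = 27,505.9 / (23.3103 × 10⁻⁵) = 117,998,910
N ≈ √117,998,910 ≈ 10,862.7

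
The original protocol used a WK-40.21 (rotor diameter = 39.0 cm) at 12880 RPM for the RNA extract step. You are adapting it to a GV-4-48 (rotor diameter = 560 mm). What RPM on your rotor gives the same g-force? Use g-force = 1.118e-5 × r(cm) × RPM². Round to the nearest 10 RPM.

10750 RPM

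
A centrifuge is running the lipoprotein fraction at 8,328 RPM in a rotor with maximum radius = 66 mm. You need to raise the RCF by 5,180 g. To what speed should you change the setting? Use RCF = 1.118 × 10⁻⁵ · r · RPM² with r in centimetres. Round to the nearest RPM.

11813 RPM

r = 66 mm = 6.6 cm
Current RCF = 1.118 × 10⁻⁵ × 6.6 × (8328)² = 1.118 × 10⁻⁵ × 6.6 × 69,355,584 ≈ 5,117.6 × g
Target RCF = 5,117.6 + 5,180 = 10,297.6 × g
N² = 10,297.6 / (7.3788 × 10⁻⁵) = 139,556,567
N ≈ √139,556,567 ≈ 11,813.4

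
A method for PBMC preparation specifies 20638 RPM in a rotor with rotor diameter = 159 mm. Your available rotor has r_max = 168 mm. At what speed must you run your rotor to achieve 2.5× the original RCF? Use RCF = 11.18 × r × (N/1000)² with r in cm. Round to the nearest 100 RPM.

Original rotor: r = 159 mm / 2 = 79.5 mm = 7.95 cm
RCF = 11.18 × r × (N/1000)²
RCF_original = 11.18 × 7.95 × (20.638)² = 11.18 × 7.95 × 425.927044 ≈ 37,856.8 × g
Target RCF = 2.5 × 37,856.8 ≈ 94,642 × g
Your rotor: r = 168 mm = 16.8 cm
94,642 = 11.18 × 16.8 × (N/1000)²
(N/1000)² = 94,642 / 187.824 = 503.8866
N = 1000 × √503.8866 ≈ 22,447.4

22400 RPM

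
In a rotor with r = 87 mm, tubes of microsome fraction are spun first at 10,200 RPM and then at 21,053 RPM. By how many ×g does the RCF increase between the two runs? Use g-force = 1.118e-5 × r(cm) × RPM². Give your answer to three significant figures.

33000 ×g

r = 87 mm = 8.7 cm
RCF₁ = 1.118 × 10⁻⁵ × 8.7 × (10200)² = 1.118 × 10⁻⁵ × 8.7 × 104,040,000 ≈ 10,119.6 × g
RCF₂ = 1.118 × 10⁻⁵ × 8.7 × (21053)² = 1.118 × 10⁻⁵ × 8.7 × 443,228,809 ≈ 43,111.1 × g
Increase = 43,111.1 − 10,119.6 = 32,991.5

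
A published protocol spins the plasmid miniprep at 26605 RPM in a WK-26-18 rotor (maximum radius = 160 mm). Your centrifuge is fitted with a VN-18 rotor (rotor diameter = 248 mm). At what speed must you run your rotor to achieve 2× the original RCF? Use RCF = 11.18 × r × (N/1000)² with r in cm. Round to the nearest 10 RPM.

Original rotor: r = 160 mm = 16.0 cm
RCF_original = 11.18 × 16 × (26.605)² = 11.18 × 16 × 707.826025 ≈ 126,615.9 × g
Target RCF = 2 × 126,615.9 ≈ 253,231.8 × g
Your rotor: r = 248 mm / 2 = 124 mm = 12.4 cm
253,231.8 = 11.18 × 12.4 × (N/1000)²
(N/1000)² = 253,231.8 / 138.632 = 1826.648
N = 1000 × √1826.648 ≈ 42,739.3

≈ 42740 RPM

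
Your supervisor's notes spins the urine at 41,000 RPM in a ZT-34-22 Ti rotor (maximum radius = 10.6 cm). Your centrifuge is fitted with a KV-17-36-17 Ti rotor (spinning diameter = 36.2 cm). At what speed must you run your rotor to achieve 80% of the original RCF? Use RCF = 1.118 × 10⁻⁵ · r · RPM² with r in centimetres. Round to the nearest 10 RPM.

≈ 28060 RPM

RCF = 1.118 × 10⁻⁵ × r × N²
RCF_original = 1.118 × 10⁻⁵ × 10.6 × (41000)² = 1.118 × 10⁻⁵ × 10.6 × 1,681,000,000 ≈ 199,211.9 × g
Target RCF = 0.8 × 199,211.9 ≈ 159,369.5 × g
Your rotor: r = 36.2 / 2 = 18.1 cm
159,369.5 = 1.118 × 10⁻⁵ × 18.1 × N²
N² = 159,369.5 / (20.2358 × 10⁻⁵) = 787,562,142
N ≈ √787,562,142 ≈ 28,063.5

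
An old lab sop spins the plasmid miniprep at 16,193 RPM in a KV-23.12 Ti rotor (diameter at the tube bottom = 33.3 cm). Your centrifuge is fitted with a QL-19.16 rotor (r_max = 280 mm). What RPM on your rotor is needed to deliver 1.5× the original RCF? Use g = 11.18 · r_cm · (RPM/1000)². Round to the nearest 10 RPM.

≈ 15290 RPM

Original rotor: r = 33.3 / 2 = 16.65 cm
RCF_original = 11.18 × 16.65 × (16.193)² = 11.18 × 16.65 × 262.213249 ≈ 48,810.2 × g
Target RCF = 1.5 × 48,810.2 ≈ 73,215.3 × g
Your rotor: r = 280 mm = 28.0 cm
73,215.3 = 11.18 × 28 × (N/1000)²
(N/1000)² = 73,215.3 / 313.04 = 233.8848
N = 1000 × √233.8848 ≈ 15,293.3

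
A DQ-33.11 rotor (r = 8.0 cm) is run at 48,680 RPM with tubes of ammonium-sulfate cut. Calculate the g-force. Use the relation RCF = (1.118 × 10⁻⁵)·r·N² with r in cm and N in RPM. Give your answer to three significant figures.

212000 x g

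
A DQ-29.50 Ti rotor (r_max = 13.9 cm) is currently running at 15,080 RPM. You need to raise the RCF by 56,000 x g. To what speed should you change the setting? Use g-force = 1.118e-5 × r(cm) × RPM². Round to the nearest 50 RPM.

≈ 24250 RPM

Current RCF = 1.118 × 10⁻⁵ × 13.9 × (15080)² = 1.118 × 10⁻⁵ × 13.9 × 227,406,400 ≈ 35,339.4 × g
Target RCF = 35,339.4 + 56,000 = 91,339.4 × g
N² = 91,339.4 / (15.5402 × 10⁻⁵) = 587,762,062
N ≈ √587,762,062 ≈ 24,243.8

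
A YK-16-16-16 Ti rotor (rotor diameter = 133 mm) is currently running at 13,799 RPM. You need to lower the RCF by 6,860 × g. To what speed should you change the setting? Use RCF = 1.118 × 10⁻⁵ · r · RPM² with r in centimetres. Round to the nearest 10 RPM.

N₂ ≈ 9910 RPM

r = 133 mm / 2 = 66.5 mm = 6.65 cm
Current RCF = 1.118 × 10⁻⁵ × 6.65 × (13799)² = 1.118 × 10⁻⁵ × 6.65 × 190,412,401 ≈ 14,156.6 × g
Target RCF = 14,156.6 − 6,860 = 7,296.6 × g
N² = 7,296.6 / (7.4347 × 10⁻⁵) = 98,142,494
N ≈ √98,142,494 ≈ 9,906.7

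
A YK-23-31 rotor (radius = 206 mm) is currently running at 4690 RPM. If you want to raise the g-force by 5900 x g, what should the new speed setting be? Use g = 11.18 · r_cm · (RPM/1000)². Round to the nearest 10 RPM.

N₂ ≈ 6900 RPM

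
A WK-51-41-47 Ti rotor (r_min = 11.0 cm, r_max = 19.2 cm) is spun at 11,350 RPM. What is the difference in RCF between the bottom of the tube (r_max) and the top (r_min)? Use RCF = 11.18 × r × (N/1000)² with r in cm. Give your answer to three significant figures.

RCF_max = 11.18 × 19.2 × (11.35)² = 11.18 × 19.2 × 128.8225 ≈ 27,652.5 × g
RCF_min = 11.18 × 11 × (11.35)² = 11.18 × 11 × 128.8225 ≈ 15,842.6 × g
ΔRCF = 27,652.5 − 15,842.6 = 11,809.9

≈ 11800 ×g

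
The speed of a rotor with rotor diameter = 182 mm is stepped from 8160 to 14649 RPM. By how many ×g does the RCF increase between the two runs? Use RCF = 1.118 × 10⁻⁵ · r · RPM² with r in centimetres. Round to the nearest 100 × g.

r = 182 mm / 2 = 91 mm = 9.1 cm
RCF₁ = 1.118 × 10⁻⁵ × 9.1 × (8160)² = 1.118 × 10⁻⁵ × 9.1 × 66,585,600 ≈ 6,774.3 × g
RCF₂ = 1.118 × 10⁻⁵ × 9.1 × (14649)² = 1.118 × 10⁻⁵ × 9.1 × 214,593,201 ≈ 21,832.3 × g
Increase = 21,832.3 − 6,774.3 = 15,058

15100 ×g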